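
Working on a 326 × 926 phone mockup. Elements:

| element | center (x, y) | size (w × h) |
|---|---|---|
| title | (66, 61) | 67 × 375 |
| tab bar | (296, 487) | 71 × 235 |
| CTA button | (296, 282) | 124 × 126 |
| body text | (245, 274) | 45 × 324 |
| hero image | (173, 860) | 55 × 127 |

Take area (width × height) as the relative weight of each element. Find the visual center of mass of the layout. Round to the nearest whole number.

(203, 305)

Areas → weights: title 67·375 = 25125, tab bar 71·235 = 16685, CTA button 124·126 = 15624, body text 45·324 = 14580, hero image 55·127 = 6985; Σw = 78999.
x-moment: 25125·66 + 16685·296 + 15624·296 + 14580·245 + 6985·173 = 16002219; centroid 16002219/78999 ≈ 202.56.
y-moment: 25125·61 + 16685·487 + 15624·282 + 14580·274 + 6985·860 = 24066208; centroid 24066208/78999 ≈ 304.64.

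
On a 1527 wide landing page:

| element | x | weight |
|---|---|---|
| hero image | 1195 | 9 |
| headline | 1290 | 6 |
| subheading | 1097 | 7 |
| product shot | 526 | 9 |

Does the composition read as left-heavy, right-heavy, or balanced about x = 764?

Weights sum to 9 + 6 + 7 + 9 = 31.
Σw·x = 9·1195 + 6·1290 + 7·1097 + 9·526 = 30908, so x̄ = 30908/31 ≈ 997.03.
997.0 lies right of the midline 764, so the layout is right-heavy.

right-heavy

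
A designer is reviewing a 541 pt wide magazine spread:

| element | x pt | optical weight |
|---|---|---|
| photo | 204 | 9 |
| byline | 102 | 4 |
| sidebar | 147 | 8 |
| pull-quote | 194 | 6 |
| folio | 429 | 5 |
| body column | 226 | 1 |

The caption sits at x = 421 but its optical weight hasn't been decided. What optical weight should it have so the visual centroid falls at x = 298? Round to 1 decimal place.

Existing Σw = 33 (9 + 4 + 8 + 6 + 5 + 1); existing moment 9·204 + 4·102 + 8·147 + 6·194 + 5·429 + 1·226 = 6955.
Set Σw·x/Σw = 298: (6955 + 421w) = 298·(33 + w).
Rearranging, w·(421 − 298) = 298·33 − 6955 = 2879, so w ≈ 2879/123 = 23.41.

w ≈ 23.4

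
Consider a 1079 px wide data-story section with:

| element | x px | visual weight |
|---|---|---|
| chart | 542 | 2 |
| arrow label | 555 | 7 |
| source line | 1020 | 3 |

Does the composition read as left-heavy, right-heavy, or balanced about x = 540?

Weights sum to 2 + 7 + 3 = 12.
x-moment: 2·542 + 7·555 + 3·1020 = 8029; centroid 8029/12 ≈ 669.08.
669.1 vs midline 540 → right-heavy.

right-heavy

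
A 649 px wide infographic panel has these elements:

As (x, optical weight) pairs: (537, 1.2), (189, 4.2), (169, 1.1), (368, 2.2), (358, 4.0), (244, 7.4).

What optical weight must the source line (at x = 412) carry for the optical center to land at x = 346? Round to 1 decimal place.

Existing Σw = 20.1 (1.2 + 4.2 + 1.1 + 2.2 + 4.0 + 7.4); existing moment 1.2·537 + 4.2·189 + 1.1·169 + 2.2·368 + 4.0·358 + 7.4·244 = 5671.3.
Balance at x = 346 requires (5671.3 + w·412) / (20.1 + w) = 346.
Solving: w = (346·20.1 − 5671.3) / (412 − 346) = 1283.3 / 66 ≈ 19.44.

w ≈ 19.4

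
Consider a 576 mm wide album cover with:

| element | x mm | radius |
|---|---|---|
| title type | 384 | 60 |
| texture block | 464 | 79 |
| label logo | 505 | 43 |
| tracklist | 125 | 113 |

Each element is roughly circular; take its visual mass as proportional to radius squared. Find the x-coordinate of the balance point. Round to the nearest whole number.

Weights ∝ r²: title type 60² = 3600, texture block 79² = 6241, label logo 43² = 1849, tracklist 113² = 12769; Σw = 24459.
x-moment: 3600·384 + 6241·464 + 1849·505 + 12769·125 = 6808094; centroid 6808094/24459 ≈ 278.35.

x ≈ 278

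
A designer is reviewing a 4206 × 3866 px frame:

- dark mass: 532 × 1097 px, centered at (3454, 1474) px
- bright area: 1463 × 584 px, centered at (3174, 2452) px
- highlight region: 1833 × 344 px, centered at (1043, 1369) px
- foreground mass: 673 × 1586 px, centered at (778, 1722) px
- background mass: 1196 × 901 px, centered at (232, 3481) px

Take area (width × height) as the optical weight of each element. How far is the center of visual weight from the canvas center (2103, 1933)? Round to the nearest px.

≈ 643 px

Areas → weights: dark mass 532·1097 = 583604, bright area 1463·584 = 854392, highlight region 1833·344 = 630552, foreground mass 673·1586 = 1067378, background mass 1196·901 = 1077596; Σw = 4213522.
Σw·x = 583604·3454 + 854392·3174 + 630552·1043 + 1067378·778 + 1077596·232 = 6465696516, so x̄ = 6465696516/4213522 ≈ 1534.51.
Σw·y = 583604·1474 + 854392·2452 + 630552·1369 + 1067378·1722 + 1077596·3481 = 9407563760, so ȳ = 9407563760/4213522 ≈ 2232.71.
Relative to (2103, 1933): Δ = (-568.49, 299.71); |Δ| = √(-568.49² + 299.71²) ≈ 642.65.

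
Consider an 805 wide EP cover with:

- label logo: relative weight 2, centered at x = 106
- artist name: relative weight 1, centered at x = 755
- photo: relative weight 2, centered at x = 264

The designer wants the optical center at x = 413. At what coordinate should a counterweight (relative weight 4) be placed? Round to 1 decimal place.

x ≈ 555.5

With the counterweight, Σw becomes 2 + 1 + 2 + 4 = 9.
x: need Σw·x = 9·413 = 3717. Existing = 2·106 + 1·755 + 2·264 = 1495. Remainder 2222 / 4 ≈ 555.50.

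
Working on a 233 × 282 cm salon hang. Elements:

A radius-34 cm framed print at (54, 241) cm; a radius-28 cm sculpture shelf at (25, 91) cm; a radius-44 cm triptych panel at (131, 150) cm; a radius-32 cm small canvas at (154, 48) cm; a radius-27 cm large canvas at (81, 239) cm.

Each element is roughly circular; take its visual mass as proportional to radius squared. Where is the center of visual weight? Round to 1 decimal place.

(98.1, 153.4)

r² weights: framed print 34² = 1156, sculpture shelf 28² = 784, triptych panel 44² = 1936, small canvas 32² = 1024, large canvas 27² = 729. Total = 5629.
x: (1156·54 + 784·25 + 1936·131 + 1024·154 + 729·81) / 5629 = 552385 / 5629 ≈ 98.13
y: (1156·241 + 784·91 + 1936·150 + 1024·48 + 729·239) / 5629 = 863723 / 5629 ≈ 153.44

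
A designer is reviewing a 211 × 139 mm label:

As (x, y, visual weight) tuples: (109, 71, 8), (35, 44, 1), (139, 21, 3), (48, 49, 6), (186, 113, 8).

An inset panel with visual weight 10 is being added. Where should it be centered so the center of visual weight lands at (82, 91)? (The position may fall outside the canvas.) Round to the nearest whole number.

(-15, 140)

New total weight: (8 + 1 + 3 + 6 + 8) + 10 = 36.
Along x: (3100 + 10·x) / 36 = 82 (existing moment 8·109 + 1·35 + 3·139 + 6·48 + 8·186 = 3100) ⇒ x = (2952 − 3100) / 10 ≈ -14.80.
Along y: (1873 + 10·y) / 36 = 91 (existing moment 8·71 + 1·44 + 3·21 + 6·49 + 8·113 = 1873) ⇒ y = (3276 − 1873) / 10 ≈ 140.30.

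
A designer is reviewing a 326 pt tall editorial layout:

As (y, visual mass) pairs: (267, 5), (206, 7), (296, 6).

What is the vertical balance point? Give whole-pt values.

y ≈ 253

Σw = 5 + 7 + 6 = 18.
y: (5·267 + 7·206 + 6·296) / 18 = 4553 / 18 ≈ 252.94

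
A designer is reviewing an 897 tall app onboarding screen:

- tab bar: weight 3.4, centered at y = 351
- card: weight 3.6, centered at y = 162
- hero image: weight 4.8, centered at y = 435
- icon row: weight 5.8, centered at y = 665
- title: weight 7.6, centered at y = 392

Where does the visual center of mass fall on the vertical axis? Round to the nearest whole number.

Weights sum to 3.4 + 3.6 + 4.8 + 5.8 + 7.6 = 25.2.
y: (3.4·351 + 3.6·162 + 4.8·435 + 5.8·665 + 7.6·392) / 25.2 = 10700.8 / 25.2 ≈ 424.63

y ≈ 425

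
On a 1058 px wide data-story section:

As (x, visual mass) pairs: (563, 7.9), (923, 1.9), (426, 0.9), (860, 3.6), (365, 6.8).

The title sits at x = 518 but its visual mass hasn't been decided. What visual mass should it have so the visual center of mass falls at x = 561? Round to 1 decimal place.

Known weights sum to 7.9 + 1.9 + 0.9 + 3.6 + 6.8 = 21.1; their moment is 7.9·563 + 1.9·923 + 0.9·426 + 3.6·860 + 6.8·365 = 12162.8.
Balance at x = 561 requires (12162.8 + w·518) / (21.1 + w) = 561.
Solving: w = (561·21.1 − 12162.8) / (518 − 561) = -325.7 / -43 ≈ 7.57.

w ≈ 7.6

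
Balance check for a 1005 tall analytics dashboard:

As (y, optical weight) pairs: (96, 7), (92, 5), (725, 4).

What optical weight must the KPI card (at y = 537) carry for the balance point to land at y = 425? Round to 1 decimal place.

Known weights sum to 7 + 5 + 4 = 16; their moment is 7·96 + 5·92 + 4·725 = 4032.
Set Σw·y/Σw = 425: (4032 + 537w) = 425·(16 + w).
Rearranging, w·(537 − 425) = 425·16 − 4032 = 2768, so w ≈ 2768/112 = 24.71.

w ≈ 24.7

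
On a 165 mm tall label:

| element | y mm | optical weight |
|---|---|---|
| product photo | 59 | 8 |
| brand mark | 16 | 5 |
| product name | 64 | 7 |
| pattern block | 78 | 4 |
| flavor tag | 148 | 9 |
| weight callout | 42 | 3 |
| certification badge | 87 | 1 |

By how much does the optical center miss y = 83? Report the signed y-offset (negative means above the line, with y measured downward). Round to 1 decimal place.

≈ -5.8 mm

Total weight = 8 + 5 + 7 + 4 + 9 + 3 + 1 = 37.
Σw·y = 2857; ȳ = 2857/37 ≈ 77.22.
Offset from y = 83: 77.22 − 83 ≈ -5.78.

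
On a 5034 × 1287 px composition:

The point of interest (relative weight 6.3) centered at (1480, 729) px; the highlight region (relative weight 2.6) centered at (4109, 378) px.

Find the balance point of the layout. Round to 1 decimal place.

Total weight = 6.3 + 2.6 = 8.9.
x: (6.3·1480 + 2.6·4109) / 8.9 = 20007.4 / 8.9 ≈ 2248.02
y: (6.3·729 + 2.6·378) / 8.9 = 5575.5 / 8.9 ≈ 626.46

(2248.0, 626.5)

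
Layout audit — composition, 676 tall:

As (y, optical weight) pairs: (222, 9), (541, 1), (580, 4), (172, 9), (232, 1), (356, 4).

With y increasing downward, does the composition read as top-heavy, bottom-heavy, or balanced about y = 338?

Total weight = 9 + 1 + 4 + 9 + 1 + 4 = 28.
y: moment 8063 / weight 28 ≈ 287.96
288.0 vs midline 338 → top-heavy.

top-heavy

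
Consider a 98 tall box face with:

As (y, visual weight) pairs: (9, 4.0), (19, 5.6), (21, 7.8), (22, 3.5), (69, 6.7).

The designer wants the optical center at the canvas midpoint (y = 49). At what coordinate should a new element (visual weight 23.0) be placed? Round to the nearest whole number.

y ≈ 71

New total weight: (4.0 + 5.6 + 7.8 + 3.5 + 6.7) + 23.0 = 50.6.
y: target moment 50.6×49 = 2479.4; current 4.0·9 + 5.6·19 + 7.8·21 + 3.5·22 + 6.7·69 = 845.5; the new element supplies 1633.9, so y = 1633.9/23.0 ≈ 71.04.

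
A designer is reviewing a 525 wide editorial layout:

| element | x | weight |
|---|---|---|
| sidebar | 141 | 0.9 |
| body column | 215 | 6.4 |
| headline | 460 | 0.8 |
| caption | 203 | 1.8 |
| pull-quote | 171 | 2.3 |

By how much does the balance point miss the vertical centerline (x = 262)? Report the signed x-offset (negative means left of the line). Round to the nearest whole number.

≈ -46

Total weight = 0.9 + 6.4 + 0.8 + 1.8 + 2.3 = 12.2.
x: (0.9·141 + 6.4·215 + 0.8·460 + 1.8·203 + 2.3·171) / 12.2 = 2629.6 / 12.2 ≈ 215.54
Difference: 215.54 − 262 ≈ -46.46.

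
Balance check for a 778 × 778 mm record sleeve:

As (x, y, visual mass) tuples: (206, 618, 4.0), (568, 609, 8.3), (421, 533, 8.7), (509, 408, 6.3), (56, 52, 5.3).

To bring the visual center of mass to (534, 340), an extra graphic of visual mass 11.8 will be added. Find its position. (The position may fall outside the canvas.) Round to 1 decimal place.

New total weight: (4.0 + 8.3 + 8.7 + 6.3 + 5.3) + 11.8 = 44.4.
Along x: (12704.6 + 11.8·x) / 44.4 = 534 (existing moment 4.0·206 + 8.3·568 + 8.7·421 + 6.3·509 + 5.3·56 = 12704.6) ⇒ x = (23709.6 − 12704.6) / 11.8 ≈ 932.63.
Along y: (15009.8 + 11.8·y) / 44.4 = 340 (existing moment 4.0·618 + 8.3·609 + 8.7·533 + 6.3·408 + 5.3·52 = 15009.8) ⇒ y = (15096.0 − 15009.8) / 11.8 ≈ 7.31.

(932.6, 7.3)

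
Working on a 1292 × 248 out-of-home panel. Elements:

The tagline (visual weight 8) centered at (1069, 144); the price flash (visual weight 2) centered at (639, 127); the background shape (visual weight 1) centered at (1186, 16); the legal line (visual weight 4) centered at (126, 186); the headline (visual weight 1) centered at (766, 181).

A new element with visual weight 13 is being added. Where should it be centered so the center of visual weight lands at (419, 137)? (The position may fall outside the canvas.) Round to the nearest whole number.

New total weight: (8 + 2 + 1 + 4 + 1) + 13 = 29.
Along x: (12286 + 13·x) / 29 = 419 (existing moment 8·1069 + 2·639 + 1·1186 + 4·126 + 1·766 = 12286) ⇒ x = (12151 − 12286) / 13 ≈ -10.38.
Along y: (2347 + 13·y) / 29 = 137 (existing moment 8·144 + 2·127 + 1·16 + 4·186 + 1·181 = 2347) ⇒ y = (3973 − 2347) / 13 ≈ 125.08.

(-10, 125)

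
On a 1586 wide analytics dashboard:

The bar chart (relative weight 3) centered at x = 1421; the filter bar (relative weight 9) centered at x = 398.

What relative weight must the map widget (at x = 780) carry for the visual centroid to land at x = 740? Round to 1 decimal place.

Fixed elements: Σw = 3 + 9 = 12, Σw·x = 3·1421 + 9·398 = 7845.
For the centroid to hit 740: (7845 + w·780) / (12 + w) = 740.
So w = (740·12 − 7845)/(780 − 740) = 1035/40 ≈ 25.88.

w ≈ 25.9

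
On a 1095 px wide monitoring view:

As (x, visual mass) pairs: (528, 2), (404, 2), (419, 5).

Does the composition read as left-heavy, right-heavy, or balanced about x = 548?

Weights sum to 2 + 2 + 5 = 9.
x-moment: 2·528 + 2·404 + 5·419 = 3959; centroid 3959/9 ≈ 439.89.
Since 439.9 is left of 548, the composition reads left-heavy.

left-heavy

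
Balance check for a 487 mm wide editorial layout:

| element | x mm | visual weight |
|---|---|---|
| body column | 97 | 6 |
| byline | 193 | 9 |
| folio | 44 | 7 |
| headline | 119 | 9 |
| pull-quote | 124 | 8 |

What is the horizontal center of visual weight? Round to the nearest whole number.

Σw = 6 + 9 + 7 + 9 + 8 = 39.
x: (6·97 + 9·193 + 7·44 + 9·119 + 8·124) / 39 = 4690 / 39 ≈ 120.26

x ≈ 120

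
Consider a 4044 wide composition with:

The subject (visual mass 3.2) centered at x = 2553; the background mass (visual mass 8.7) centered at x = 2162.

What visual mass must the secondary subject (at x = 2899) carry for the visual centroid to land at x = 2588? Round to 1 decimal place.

Known weights sum to 3.2 + 8.7 = 11.9; their moment is 3.2·2553 + 8.7·2162 = 26979.0.
Set Σw·x/Σw = 2588: (26979.0 + 2899w) = 2588·(11.9 + w).
Solving: w = (2588·11.9 − 26979.0) / (2899 − 2588) = 3818.2 / 311 ≈ 12.28.

w ≈ 12.3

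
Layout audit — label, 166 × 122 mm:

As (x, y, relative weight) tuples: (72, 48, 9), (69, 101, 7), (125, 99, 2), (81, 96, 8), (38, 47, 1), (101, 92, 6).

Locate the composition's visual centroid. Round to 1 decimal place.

(81.0, 81.9)

Σw = 9 + 7 + 2 + 8 + 1 + 6 = 33.
Σw·x = 2673; x̄ = 2673/33 ≈ 81.00.
y: moment 2704 / weight 33 ≈ 81.94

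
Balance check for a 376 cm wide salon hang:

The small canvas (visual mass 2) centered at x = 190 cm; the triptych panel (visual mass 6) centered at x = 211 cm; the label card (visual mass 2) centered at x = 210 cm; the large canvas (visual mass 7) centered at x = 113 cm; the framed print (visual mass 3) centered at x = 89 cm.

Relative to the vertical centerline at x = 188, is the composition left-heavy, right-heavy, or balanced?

left-heavy

Total weight = 2 + 6 + 2 + 7 + 3 = 20.
x-moment: 2·190 + 6·211 + 2·210 + 7·113 + 3·89 = 3124; centroid 3124/20 ≈ 156.20.
Since 156.2 is left of 188, the composition reads left-heavy.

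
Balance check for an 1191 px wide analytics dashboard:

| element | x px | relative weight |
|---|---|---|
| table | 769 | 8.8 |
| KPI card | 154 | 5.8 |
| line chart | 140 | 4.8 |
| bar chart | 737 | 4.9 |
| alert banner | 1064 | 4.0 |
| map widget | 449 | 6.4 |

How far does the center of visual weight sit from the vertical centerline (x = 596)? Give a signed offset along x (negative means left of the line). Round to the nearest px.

Weights sum to 8.8 + 5.8 + 4.8 + 4.9 + 4.0 + 6.4 = 34.7.
x: moment 19073.3 / weight 34.7 ≈ 549.66
Difference: 549.66 − 596 ≈ -46.34.

≈ -46 px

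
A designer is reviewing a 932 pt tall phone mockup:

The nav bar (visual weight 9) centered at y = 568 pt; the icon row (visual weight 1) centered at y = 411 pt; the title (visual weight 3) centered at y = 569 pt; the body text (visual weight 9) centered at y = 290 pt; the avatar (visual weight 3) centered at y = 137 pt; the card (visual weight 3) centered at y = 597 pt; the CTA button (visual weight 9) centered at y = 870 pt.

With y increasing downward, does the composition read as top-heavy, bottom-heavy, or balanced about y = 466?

bottom-heavy

Weights sum to 9 + 1 + 3 + 9 + 3 + 3 + 9 = 37.
y-moment: 9·568 + 1·411 + 3·569 + 9·290 + 3·137 + 3·597 + 9·870 = 19872; centroid 19872/37 ≈ 537.08.
537.1 lies below (larger y than) the midline 466, so the layout is bottom-heavy.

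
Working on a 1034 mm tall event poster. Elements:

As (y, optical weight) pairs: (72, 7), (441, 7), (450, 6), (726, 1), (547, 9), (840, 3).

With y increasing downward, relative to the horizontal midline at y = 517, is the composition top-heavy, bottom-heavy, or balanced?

top-heavy

Weights sum to 7 + 7 + 6 + 1 + 9 + 3 = 33.
y: (7·72 + 7·441 + 6·450 + 1·726 + 9·547 + 3·840) / 33 = 14460 / 33 ≈ 438.18
Since 438.2 is above (smaller y than) 517, the composition reads top-heavy.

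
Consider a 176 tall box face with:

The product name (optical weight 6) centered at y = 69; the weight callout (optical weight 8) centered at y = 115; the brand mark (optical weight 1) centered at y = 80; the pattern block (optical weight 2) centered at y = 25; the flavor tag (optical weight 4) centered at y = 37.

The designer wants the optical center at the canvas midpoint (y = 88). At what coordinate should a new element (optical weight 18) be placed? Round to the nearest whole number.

New total weight: (6 + 8 + 1 + 2 + 4) + 18 = 39.
y: target moment 39×88 = 3432; current 6·69 + 8·115 + 1·80 + 2·25 + 4·37 = 1612; the new element supplies 1820, so y = 1820/18 ≈ 101.11.

y ≈ 101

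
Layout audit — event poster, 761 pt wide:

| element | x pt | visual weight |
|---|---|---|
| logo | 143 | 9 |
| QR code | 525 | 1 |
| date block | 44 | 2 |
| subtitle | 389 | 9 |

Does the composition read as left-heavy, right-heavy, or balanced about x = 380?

Weights sum to 9 + 1 + 2 + 9 = 21.
x: (9·143 + 1·525 + 2·44 + 9·389) / 21 = 5401 / 21 ≈ 257.19
Since 257.2 is left of 380, the composition reads left-heavy.

left-heavy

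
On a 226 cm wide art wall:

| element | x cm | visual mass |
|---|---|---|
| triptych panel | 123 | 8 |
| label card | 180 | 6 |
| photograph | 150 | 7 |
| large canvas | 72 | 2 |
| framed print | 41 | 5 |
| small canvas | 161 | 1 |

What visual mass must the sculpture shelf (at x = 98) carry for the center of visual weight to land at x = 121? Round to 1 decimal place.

Existing Σw = 29 (8 + 6 + 7 + 2 + 5 + 1); existing moment 8·123 + 6·180 + 7·150 + 2·72 + 5·41 + 1·161 = 3624.
Balance at x = 121 requires (3624 + w·98) / (29 + w) = 121.
Solving: w = (121·29 − 3624) / (98 − 121) = -115 / -23 ≈ 5.00.

w ≈ 5.0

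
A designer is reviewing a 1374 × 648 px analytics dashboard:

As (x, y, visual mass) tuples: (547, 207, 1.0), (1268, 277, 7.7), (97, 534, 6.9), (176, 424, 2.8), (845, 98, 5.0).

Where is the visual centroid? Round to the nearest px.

(671, 329)

Weights sum to 1.0 + 7.7 + 6.9 + 2.8 + 5.0 = 23.4.
Σw·x = 1.0·547 + 7.7·1268 + 6.9·97 + 2.8·176 + 5.0·845 = 15697.7, so x̄ = 15697.7/23.4 ≈ 670.84.
Σw·y = 1.0·207 + 7.7·277 + 6.9·534 + 2.8·424 + 5.0·98 = 7701.7, so ȳ = 7701.7/23.4 ≈ 329.13.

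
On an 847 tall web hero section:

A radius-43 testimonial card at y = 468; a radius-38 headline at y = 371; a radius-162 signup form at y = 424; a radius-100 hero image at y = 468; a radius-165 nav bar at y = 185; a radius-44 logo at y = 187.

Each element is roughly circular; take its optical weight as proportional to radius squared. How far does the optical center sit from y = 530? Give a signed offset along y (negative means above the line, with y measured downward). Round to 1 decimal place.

Weights ∝ r²: testimonial card 43² = 1849, headline 38² = 1444, signup form 162² = 26244, hero image 100² = 10000, nav bar 165² = 27225, logo 44² = 1936; Σw = 68698.
y: (1849·468 + 1444·371 + 26244·424 + 10000·468 + 27225·185 + 1936·187) / 68698 = 22607169 / 68698 ≈ 329.08
Against y = 530, that's 329.08 − 530 = -200.92.

≈ -200.9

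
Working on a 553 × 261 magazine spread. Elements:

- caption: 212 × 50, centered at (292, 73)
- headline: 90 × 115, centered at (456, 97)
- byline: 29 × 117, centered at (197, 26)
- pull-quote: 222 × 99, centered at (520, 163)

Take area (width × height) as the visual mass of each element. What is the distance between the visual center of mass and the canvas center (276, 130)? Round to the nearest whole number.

≈ 154

Taking area as weight: caption 212·50 = 10600, headline 90·115 = 10350, byline 29·117 = 3393, pull-quote 222·99 = 21978. Sum 46321.
x-moment: 10600·292 + 10350·456 + 3393·197 + 21978·520 = 19911781; centroid 19911781/46321 ≈ 429.87.
y-moment: 10600·73 + 10350·97 + 3393·26 + 21978·163 = 5448382; centroid 5448382/46321 ≈ 117.62.
From (276, 130): dx = 153.87, dy = -12.38, so the distance is √(dx²+dy²) ≈ 154.36.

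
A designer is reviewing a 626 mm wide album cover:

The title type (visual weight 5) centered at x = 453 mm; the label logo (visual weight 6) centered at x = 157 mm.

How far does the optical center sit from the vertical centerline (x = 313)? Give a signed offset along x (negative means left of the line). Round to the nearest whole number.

Total weight = 5 + 6 = 11.
x: (5·453 + 6·157) / 11 = 3207 / 11 ≈ 291.55
Against x = 313, that's 291.55 − 313 = -21.45.

≈ -21 mm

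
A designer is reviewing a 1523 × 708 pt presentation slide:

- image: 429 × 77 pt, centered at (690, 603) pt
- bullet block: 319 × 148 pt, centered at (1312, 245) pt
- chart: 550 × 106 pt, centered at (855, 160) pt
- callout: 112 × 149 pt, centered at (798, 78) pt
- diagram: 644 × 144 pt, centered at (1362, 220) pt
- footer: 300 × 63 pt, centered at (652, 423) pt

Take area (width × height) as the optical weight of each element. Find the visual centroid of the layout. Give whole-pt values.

(1074, 264)

Areas: image 429·77 = 33033, bullet block 319·148 = 47212, chart 550·106 = 58300, callout 112·149 = 16688, diagram 644·144 = 92736, footer 300·63 = 18900. Total weight = 266869.
x: moment 286527670 / weight 266869 ≈ 1073.66
y: moment 70512123 / weight 266869 ≈ 264.22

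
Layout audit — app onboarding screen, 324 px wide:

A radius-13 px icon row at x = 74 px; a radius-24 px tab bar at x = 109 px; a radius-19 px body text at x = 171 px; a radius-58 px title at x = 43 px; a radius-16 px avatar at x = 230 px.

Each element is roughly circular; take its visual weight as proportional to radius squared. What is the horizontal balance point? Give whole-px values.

r² weights: icon row 13² = 169, tab bar 24² = 576, body text 19² = 361, title 58² = 3364, avatar 16² = 256. Total = 4726.
x-moment: 169·74 + 576·109 + 361·171 + 3364·43 + 256·230 = 340553; centroid 340553/4726 ≈ 72.06.

x ≈ 72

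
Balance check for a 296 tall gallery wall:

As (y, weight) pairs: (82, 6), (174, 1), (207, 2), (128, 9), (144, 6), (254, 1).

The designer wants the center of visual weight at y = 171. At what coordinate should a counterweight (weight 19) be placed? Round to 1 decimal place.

y ≈ 219.7

After adding the counterweight, total weight = 6 + 1 + 2 + 9 + 6 + 1 + 19 = 44.
Along y: (3350 + 19·y) / 44 = 171 (existing moment 6·82 + 1·174 + 2·207 + 9·128 + 6·144 + 1·254 = 3350) ⇒ y = (7524 − 3350) / 19 ≈ 219.68.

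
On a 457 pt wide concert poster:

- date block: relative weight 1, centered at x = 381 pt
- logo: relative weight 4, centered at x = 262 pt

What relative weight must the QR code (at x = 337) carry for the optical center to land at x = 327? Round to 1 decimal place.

w ≈ 20.6

Known weights sum to 1 + 4 = 5; their moment is 1·381 + 4·262 = 1429.
For the centroid to hit 327: (1429 + w·337) / (5 + w) = 327.
Rearranging, w·(337 − 327) = 327·5 − 1429 = 206, so w ≈ 206/10 = 20.60.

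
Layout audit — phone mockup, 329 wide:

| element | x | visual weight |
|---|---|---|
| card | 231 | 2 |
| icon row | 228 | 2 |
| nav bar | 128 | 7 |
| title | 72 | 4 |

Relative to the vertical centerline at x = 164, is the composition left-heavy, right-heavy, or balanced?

left-heavy

Total weight = 2 + 2 + 7 + 4 = 15.
x-moment: 2·231 + 2·228 + 7·128 + 4·72 = 2102; centroid 2102/15 ≈ 140.13.
Since 140.1 is left of 164, the composition reads left-heavy.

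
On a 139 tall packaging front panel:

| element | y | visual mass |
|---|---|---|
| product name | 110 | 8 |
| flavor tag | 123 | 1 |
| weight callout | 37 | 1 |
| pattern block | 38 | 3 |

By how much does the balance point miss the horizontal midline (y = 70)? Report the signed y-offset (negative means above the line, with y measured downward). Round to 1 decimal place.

Total weight = 8 + 1 + 1 + 3 = 13.
y-moment: 8·110 + 1·123 + 1·37 + 3·38 = 1154; centroid 1154/13 ≈ 88.77.
Offset from y = 70: 88.77 − 70 ≈ 18.77.

≈ 18.8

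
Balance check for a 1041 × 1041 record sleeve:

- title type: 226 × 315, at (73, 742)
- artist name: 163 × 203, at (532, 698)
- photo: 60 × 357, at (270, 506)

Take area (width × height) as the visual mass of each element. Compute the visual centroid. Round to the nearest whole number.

Areas → weights: title type 226·315 = 71190, artist name 163·203 = 33089, photo 60·357 = 21420; Σw = 125699.
x: (71190·73 + 33089·532 + 21420·270) / 125699 = 28583618 / 125699 ≈ 227.40
y: (71190·742 + 33089·698 + 21420·506) / 125699 = 86757622 / 125699 ≈ 690.20

(227, 690)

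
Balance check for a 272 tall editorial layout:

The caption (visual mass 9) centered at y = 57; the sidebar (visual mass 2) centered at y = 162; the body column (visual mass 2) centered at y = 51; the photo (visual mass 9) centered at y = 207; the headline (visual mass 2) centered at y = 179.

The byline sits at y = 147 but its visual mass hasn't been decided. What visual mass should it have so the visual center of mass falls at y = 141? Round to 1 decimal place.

w ≈ 37.3

Known weights sum to 9 + 2 + 2 + 9 + 2 = 24; their moment is 9·57 + 2·162 + 2·51 + 9·207 + 2·179 = 3160.
Set Σw·y/Σw = 141: (3160 + 147w) = 141·(24 + w).
So w = (141·24 − 3160)/(147 − 141) = 224/6 ≈ 37.33.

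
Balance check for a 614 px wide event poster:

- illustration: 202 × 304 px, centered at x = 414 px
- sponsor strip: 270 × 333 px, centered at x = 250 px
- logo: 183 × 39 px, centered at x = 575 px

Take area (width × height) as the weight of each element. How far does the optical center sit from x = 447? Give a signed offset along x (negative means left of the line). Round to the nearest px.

≈ -119 px

Taking area as weight: illustration 202·304 = 61408, sponsor strip 270·333 = 89910, logo 183·39 = 7137. Sum 158455.
Σw·x = 61408·414 + 89910·250 + 7137·575 = 52004187, so x̄ = 52004187/158455 ≈ 328.20.
Offset from x = 447: 328.20 − 447 ≈ -118.80.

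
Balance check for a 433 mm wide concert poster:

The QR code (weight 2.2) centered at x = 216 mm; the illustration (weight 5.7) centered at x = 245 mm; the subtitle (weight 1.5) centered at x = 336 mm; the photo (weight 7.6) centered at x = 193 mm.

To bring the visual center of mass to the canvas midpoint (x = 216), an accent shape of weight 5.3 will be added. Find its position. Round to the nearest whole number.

After adding the accent shape, total weight = 2.2 + 5.7 + 1.5 + 7.6 + 5.3 = 22.3.
Along x: (3842.5 + 5.3·x) / 22.3 = 216 (existing moment 2.2·216 + 5.7·245 + 1.5·336 + 7.6·193 = 3842.5) ⇒ x = (4816.8 − 3842.5) / 5.3 ≈ 183.83.

x ≈ 184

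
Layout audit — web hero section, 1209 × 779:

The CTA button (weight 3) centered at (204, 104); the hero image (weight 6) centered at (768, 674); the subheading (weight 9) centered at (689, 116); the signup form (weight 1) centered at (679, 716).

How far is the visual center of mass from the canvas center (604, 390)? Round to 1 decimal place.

≈ 75.6

Σw = 3 + 6 + 9 + 1 = 19.
x: (3·204 + 6·768 + 9·689 + 1·679) / 19 = 12100 / 19 ≈ 636.84
y: (3·104 + 6·674 + 9·116 + 1·716) / 19 = 6116 / 19 ≈ 321.89
Relative to (604, 390): Δ = (32.84, -68.11); |Δ| = √(32.84² + -68.11²) ≈ 75.61.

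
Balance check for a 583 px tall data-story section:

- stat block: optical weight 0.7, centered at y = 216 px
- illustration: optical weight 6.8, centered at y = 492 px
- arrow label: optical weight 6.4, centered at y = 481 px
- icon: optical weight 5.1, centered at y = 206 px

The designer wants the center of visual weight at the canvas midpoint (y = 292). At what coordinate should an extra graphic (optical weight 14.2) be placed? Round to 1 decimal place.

y ≈ 145.7

New total weight: (0.7 + 6.8 + 6.4 + 5.1) + 14.2 = 33.2.
y: need Σw·y = 33.2·292 = 9694.4. Existing = 0.7·216 + 6.8·492 + 6.4·481 + 5.1·206 = 7625.8. Remainder 2068.6 / 14.2 ≈ 145.68.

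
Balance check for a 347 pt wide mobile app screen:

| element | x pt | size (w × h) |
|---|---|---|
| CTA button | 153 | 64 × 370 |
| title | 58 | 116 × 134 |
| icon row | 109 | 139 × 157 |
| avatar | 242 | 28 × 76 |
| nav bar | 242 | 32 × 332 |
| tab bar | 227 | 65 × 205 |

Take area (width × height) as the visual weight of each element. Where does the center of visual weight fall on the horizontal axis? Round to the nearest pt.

x ≈ 149

Areas: CTA button 64·370 = 23680, title 116·134 = 15544, icon row 139·157 = 21823, avatar 28·76 = 2128, nav bar 32·332 = 10624, tab bar 65·205 = 13325. Total weight = 87124.
x-moment: 23680·153 + 15544·58 + 21823·109 + 2128·242 + 10624·242 + 13325·227 = 13014058; centroid 13014058/87124 ≈ 149.37.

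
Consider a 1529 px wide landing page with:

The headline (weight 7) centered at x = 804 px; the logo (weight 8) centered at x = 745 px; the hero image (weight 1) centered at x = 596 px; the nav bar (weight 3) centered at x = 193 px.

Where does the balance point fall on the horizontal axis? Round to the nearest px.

Weights sum to 7 + 8 + 1 + 3 = 19.
x: (7·804 + 8·745 + 1·596 + 3·193) / 19 = 12763 / 19 ≈ 671.74

x ≈ 672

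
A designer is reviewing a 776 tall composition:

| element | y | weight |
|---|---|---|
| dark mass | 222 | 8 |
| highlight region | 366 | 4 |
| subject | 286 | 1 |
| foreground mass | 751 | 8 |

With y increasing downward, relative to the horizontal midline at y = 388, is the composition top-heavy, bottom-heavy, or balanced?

Σw = 8 + 4 + 1 + 8 = 21.
Σw·y = 8·222 + 4·366 + 1·286 + 8·751 = 9534, so ȳ = 9534/21 ≈ 454.00.
454.0 lies below (larger y than) the midline 388, so the layout is bottom-heavy.

bottom-heavy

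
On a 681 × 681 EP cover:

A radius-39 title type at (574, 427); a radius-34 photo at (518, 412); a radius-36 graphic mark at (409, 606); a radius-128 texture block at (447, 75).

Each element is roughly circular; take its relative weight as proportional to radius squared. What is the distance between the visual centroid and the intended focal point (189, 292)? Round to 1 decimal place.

≈ 302.3

r² weights: title type 39² = 1521, photo 34² = 1156, graphic mark 36² = 1296, texture block 128² = 16384. Total = 20357.
x-moment: 1521·574 + 1156·518 + 1296·409 + 16384·447 = 9325574; centroid 9325574/20357 ≈ 458.10.
y-moment: 1521·427 + 1156·412 + 1296·606 + 16384·75 = 3139915; centroid 3139915/20357 ≈ 154.24.
Relative to (189, 292): Δ = (269.10, -137.76); |Δ| = √(269.10² + -137.76²) ≈ 302.31.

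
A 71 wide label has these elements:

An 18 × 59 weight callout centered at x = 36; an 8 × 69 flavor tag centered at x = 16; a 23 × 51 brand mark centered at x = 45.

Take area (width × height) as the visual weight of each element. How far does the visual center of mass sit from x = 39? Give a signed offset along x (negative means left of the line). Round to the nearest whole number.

≈ -3

Areas: weight callout 18·59 = 1062, flavor tag 8·69 = 552, brand mark 23·51 = 1173. Total weight = 2787.
x-moment: 1062·36 + 552·16 + 1173·45 = 99849; centroid 99849/2787 ≈ 35.83.
Offset from x = 39: 35.83 − 39 ≈ -3.17.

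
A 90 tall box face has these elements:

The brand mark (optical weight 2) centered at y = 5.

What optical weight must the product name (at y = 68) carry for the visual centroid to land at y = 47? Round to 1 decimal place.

w ≈ 4.0

Known: weight 2 with moment 2·5 = 10.
Balance at y = 47 requires (10 + w·68) / (2 + w) = 47.
Rearranging, w·(68 − 47) = 47·2 − 10 = 84, so w ≈ 84/21 = 4.00.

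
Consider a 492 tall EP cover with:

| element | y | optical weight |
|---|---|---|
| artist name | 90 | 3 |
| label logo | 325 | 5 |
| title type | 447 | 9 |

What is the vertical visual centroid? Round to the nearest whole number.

y ≈ 348

Σw = 3 + 5 + 9 = 17.
y-moment: 3·90 + 5·325 + 9·447 = 5918; centroid 5918/17 ≈ 348.12.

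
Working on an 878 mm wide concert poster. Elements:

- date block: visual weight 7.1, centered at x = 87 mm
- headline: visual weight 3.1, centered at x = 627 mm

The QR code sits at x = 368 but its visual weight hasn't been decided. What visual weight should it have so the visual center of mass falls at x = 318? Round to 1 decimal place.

Known weights sum to 7.1 + 3.1 = 10.2; their moment is 7.1·87 + 3.1·627 = 2561.4.
Balance at x = 318 requires (2561.4 + w·368) / (10.2 + w) = 318.
So w = (318·10.2 − 2561.4)/(368 − 318) = 682.2/50 ≈ 13.64.

w ≈ 13.6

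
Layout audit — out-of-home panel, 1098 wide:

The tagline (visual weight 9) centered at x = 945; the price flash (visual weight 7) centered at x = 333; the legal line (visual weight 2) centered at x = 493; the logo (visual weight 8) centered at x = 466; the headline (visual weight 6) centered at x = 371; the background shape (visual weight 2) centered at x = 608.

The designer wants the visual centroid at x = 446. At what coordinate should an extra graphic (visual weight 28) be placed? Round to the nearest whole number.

x ≈ 309

New total weight: (9 + 7 + 2 + 8 + 6 + 2) + 28 = 62.
Along x: (18992 + 28·x) / 62 = 446 (existing moment 9·945 + 7·333 + 2·493 + 8·466 + 6·371 + 2·608 = 18992) ⇒ x = (27652 − 18992) / 28 ≈ 309.29.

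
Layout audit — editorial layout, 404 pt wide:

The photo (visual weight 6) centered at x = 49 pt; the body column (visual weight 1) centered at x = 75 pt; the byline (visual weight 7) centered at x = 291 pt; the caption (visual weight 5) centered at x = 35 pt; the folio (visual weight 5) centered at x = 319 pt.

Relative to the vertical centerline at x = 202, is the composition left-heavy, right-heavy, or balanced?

Total weight = 6 + 1 + 7 + 5 + 5 = 24.
x: (6·49 + 1·75 + 7·291 + 5·35 + 5·319) / 24 = 4176 / 24 ≈ 174.00
174.0 vs midline 202 → left-heavy.

left-heavy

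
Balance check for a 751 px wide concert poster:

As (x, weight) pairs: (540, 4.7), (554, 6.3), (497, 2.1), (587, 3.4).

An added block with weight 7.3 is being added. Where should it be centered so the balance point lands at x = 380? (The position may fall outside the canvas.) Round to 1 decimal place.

x ≈ -3.2

New total weight: (4.7 + 6.3 + 2.1 + 3.4) + 7.3 = 23.8.
x: target moment 23.8×380 = 9044.0; current 4.7·540 + 6.3·554 + 2.1·497 + 3.4·587 = 9067.7; the added block supplies -23.7, so x = -23.7/7.3 ≈ -3.25.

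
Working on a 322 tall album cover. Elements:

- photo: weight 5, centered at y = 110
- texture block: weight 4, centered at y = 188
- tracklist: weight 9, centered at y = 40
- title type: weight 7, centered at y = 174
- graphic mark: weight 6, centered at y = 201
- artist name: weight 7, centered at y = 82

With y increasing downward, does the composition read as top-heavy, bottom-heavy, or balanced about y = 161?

top-heavy

Total weight = 5 + 4 + 9 + 7 + 6 + 7 = 38.
Σw·y = 5·110 + 4·188 + 9·40 + 7·174 + 6·201 + 7·82 = 4660, so ȳ = 4660/38 ≈ 122.63.
Since 122.6 is above (smaller y than) 161, the composition reads top-heavy.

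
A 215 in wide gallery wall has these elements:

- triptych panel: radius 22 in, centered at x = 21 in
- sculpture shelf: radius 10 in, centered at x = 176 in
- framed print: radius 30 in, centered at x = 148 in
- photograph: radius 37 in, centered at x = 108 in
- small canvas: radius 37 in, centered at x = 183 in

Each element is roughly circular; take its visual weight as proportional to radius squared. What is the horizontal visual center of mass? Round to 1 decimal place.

x ≈ 132.5

r² weights: triptych panel 22² = 484, sculpture shelf 10² = 100, framed print 30² = 900, photograph 37² = 1369, small canvas 37² = 1369. Total = 4222.
x: (484·21 + 100·176 + 900·148 + 1369·108 + 1369·183) / 4222 = 559343 / 4222 ≈ 132.48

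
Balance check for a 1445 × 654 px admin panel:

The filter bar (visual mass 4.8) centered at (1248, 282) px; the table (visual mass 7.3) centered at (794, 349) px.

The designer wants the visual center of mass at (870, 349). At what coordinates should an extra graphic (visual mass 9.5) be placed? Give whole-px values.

(737, 383)

With the extra graphic, Σw becomes 4.8 + 7.3 + 9.5 = 21.6.
Along x: (11786.6 + 9.5·x) / 21.6 = 870 (existing moment 4.8·1248 + 7.3·794 = 11786.6) ⇒ x = (18792.0 − 11786.6) / 9.5 ≈ 737.41.
Along y: (3901.3 + 9.5·y) / 21.6 = 349 (existing moment 4.8·282 + 7.3·349 = 3901.3) ⇒ y = (7538.4 − 3901.3) / 9.5 ≈ 382.85.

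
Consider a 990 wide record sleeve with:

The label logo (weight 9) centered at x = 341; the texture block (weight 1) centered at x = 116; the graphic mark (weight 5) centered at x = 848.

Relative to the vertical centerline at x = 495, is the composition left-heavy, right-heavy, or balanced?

balanced

Weights sum to 9 + 1 + 5 = 15.
Σw·x = 9·341 + 1·116 + 5·848 = 7425, so x̄ = 7425/15 ≈ 495.00.
That equals the midline 495 — balanced.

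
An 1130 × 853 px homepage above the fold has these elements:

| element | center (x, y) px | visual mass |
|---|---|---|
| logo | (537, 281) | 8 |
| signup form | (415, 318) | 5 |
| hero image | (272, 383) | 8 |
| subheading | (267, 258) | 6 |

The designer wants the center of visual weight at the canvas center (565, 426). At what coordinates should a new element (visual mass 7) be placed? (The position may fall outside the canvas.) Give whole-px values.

With the new element, Σw becomes 8 + 5 + 8 + 6 + 7 = 34.
x: need Σw·x = 34·565 = 19210. Existing = 8·537 + 5·415 + 8·272 + 6·267 = 10149. Remainder 9061 / 7 ≈ 1294.43.
y: need Σw·y = 34·426 = 14484. Existing = 8·281 + 5·318 + 8·383 + 6·258 = 8450. Remainder 6034 / 7 ≈ 862.00.

(1294, 862)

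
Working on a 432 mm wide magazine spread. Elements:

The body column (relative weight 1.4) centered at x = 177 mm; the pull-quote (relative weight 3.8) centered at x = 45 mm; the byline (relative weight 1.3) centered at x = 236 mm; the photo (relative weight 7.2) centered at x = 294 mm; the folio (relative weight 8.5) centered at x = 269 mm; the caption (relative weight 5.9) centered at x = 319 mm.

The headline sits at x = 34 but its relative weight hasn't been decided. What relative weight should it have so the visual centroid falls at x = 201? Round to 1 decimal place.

w ≈ 8.2

Existing Σw = 28.1 (1.4 + 3.8 + 1.3 + 7.2 + 8.5 + 5.9); existing moment 1.4·177 + 3.8·45 + 1.3·236 + 7.2·294 + 8.5·269 + 5.9·319 = 7011.0.
For the centroid to hit 201: (7011.0 + w·34) / (28.1 + w) = 201.
Rearranging, w·(34 − 201) = 201·28.1 − 7011.0 = -1362.9, so w ≈ -1362.9/-167 = 8.16.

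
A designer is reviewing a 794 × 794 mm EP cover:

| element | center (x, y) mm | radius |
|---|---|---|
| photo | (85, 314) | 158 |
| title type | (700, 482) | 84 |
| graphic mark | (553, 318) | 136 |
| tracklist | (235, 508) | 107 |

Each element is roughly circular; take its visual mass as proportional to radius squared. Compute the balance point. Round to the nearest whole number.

(322, 370)

Weights ∝ r²: photo 158² = 24964, title type 84² = 7056, graphic mark 136² = 18496, tracklist 107² = 11449; Σw = 61965.
x: (24964·85 + 7056·700 + 18496·553 + 11449·235) / 61965 = 19979943 / 61965 ≈ 322.44
y: (24964·314 + 7056·482 + 18496·318 + 11449·508) / 61965 = 22937508 / 61965 ≈ 370.17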